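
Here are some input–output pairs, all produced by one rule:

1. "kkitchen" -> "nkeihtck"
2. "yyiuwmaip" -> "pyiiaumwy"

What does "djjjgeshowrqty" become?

yjtjqjrgweoshd

What's happening: take characters alternately from the front and the back (1st, last, 2nd, 2nd-last, ...), then move the first character to the end.
For "djjjgeshowrqty", step one produces "dyjtjqjrgweosh"; step two turns that into "yjtjqjrgweoshd".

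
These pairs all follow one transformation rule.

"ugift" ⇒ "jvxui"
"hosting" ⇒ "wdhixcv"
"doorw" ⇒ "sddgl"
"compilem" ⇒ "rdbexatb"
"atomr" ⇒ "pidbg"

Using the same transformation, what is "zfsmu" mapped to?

ouhbj

Looking at the pairs, the operation is to shift every letter 11 places backward in the alphabet (wrapping around).
For "zfsmu" the result is "ouhbj".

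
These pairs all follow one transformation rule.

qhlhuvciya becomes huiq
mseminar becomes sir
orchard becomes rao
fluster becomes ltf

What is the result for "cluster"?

Rule — move the first character to the end, then keep one character in every 3, starting at position 1 (positions 1st, 4th, 7th, ...).
For "cluster", step one produces "lusterc"; step two turns that into "ltc".

ltc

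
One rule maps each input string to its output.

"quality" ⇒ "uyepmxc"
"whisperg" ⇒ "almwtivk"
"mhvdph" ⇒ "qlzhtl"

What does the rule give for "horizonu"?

Looking at the pairs, the operation is to shift every letter 4 places forward in the alphabet (wrapping around).
On "horizonu" that produces "lsvmdsry".

lsvmdsry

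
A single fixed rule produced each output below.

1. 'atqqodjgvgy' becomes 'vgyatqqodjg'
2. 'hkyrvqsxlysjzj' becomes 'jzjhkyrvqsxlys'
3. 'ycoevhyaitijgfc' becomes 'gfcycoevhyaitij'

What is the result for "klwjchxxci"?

xciklwjchx

The rule is to move the last 3 characters to the front (rotate right by 3).
Applying that to "klwjchxxci" gives "xciklwjchx".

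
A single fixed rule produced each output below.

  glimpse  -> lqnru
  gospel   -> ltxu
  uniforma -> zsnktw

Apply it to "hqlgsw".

mvql

The transformation: delete the last 2 characters, then shift every letter 5 places forward in the alphabet (wrapping around).
On "hqlgsw": the first step gives "hqlg", and the second then gives "mvql".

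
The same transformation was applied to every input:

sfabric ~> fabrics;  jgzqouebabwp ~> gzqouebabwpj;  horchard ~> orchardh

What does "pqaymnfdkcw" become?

The pattern: move the first character to the end.
Doing the same to "pqaymnfdkcw": "qaymnfdkcwp".

qaymnfdkcwp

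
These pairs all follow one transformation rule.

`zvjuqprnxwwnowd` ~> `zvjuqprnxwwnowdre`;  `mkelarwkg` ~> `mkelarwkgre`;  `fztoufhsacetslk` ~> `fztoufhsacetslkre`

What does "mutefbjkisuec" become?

The pattern: append "re".
So "mutefbjkisuec" becomes "mutefbjkisuecre".

mutefbjkisuecre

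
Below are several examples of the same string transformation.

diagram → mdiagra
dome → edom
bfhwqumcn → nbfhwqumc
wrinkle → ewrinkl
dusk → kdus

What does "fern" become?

nfer

What's happening: move the last character to the front.
"fern" → "nfer".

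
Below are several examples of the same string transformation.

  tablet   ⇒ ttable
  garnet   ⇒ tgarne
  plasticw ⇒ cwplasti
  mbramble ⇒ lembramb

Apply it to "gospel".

lgospe

Each output is the input with this applied: swap the front and back halves of the string, then move the first 2 characters to the end (rotate left by 2).
Applying that to "gospel" gives "lgospe".
(Check on "garnet": → "netgar" → "tgarne" ✓)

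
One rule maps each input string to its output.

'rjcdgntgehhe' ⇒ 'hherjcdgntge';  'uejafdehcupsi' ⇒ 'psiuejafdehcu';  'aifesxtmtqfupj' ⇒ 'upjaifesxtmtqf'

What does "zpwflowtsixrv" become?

xrvzpwflowtsi

Each output is the input with this applied: move the last 3 characters to the front (rotate right by 3).
On "zpwflowtsixrv" that produces "xrvzpwflowtsi".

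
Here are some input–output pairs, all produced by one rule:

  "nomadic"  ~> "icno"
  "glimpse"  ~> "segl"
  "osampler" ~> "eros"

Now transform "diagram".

amdi

The transformation: move the last 2 characters to the front (rotate right by 2), then keep only the first 4 characters.
"diagram" → "amdiagr" → "amdi".
(Check on "osampler": → "erosampl" → "eros" ✓)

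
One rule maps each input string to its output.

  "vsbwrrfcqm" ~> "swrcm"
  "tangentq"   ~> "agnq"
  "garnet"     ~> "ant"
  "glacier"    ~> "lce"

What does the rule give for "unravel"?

The transformation: keep every other character starting from the second (positions 2nd, 4th, 6th, ...).
For "unravel" the result is "nae".

nae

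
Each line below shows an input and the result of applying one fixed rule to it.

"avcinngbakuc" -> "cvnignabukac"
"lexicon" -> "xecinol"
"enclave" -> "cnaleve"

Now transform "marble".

ralbme

The pattern: move the first character to the end, then swap each adjacent pair of characters (1↔2, 3↔4, ...).
Working it through for "marble": intermediate "arblem", final "ralbme".
(Check on "enclave": → "nclavee" → "cnaleve" ✓)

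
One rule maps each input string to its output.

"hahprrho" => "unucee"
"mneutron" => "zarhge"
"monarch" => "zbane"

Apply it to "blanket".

oynax

The rule is to shift every letter 13 places forward in the alphabet (wrapping around) — i.e. ROT13, then delete the last 2 characters.
Starting from "blanket": after the first operation, "oynaxrg"; after the second, "oynax".
(Check on "mneutron": → "zarhgeba" → "zarhge" ✓)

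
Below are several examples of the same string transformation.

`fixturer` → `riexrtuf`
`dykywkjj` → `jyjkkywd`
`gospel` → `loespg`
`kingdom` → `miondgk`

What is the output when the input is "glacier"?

rleaicg

In each case the input is transformed by: take characters alternately from the front and the back (1st, last, 2nd, 2nd-last, ...), then move the first character to the end.
Starting from "glacier": after the first operation, "grleaic"; after the second, "rleaicg".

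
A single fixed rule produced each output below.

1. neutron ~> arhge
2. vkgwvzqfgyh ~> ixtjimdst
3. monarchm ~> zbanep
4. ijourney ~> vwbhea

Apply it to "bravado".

Each output is the input with this applied: delete the last 2 characters, then shift every letter 13 places forward in the alphabet (wrapping around) — i.e. ROT13.
Working it through for "bravado": intermediate "brava", final "oenin".

oenin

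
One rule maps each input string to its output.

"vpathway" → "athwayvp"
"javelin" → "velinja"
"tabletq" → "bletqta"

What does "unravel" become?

ravelun

In each case the input is transformed by: move the first 2 characters to the end (rotate left by 2).
Applying that to "unravel" gives "ravelun".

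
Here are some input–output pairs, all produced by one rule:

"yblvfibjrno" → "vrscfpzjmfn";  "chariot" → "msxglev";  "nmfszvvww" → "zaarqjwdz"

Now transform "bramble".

fpifveq

Each output is the input with this applied: shift every letter 4 places forward in the alphabet (wrapping around), then move the last 3 characters to the front (rotate right by 3).
Working it through for "bramble": intermediate "fveqfpi", final "fpifveq".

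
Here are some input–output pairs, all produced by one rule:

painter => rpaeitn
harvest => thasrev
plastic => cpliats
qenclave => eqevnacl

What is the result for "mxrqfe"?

emxfrq

What's happening: swap the first and last characters, then take characters alternately from the front and the back (1st, last, 2nd, 2nd-last, ...).
Starting from "mxrqfe": after the first operation, "exrqfm"; after the second, "emxfrq".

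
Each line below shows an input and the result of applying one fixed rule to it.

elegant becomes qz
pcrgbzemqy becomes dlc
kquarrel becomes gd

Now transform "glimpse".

The pattern: shift every letter 12 places forward in the alphabet (wrapping around), then keep one character in every 3, starting at position 3 (positions 3rd, 6th, 9th, ...).
Working it through for "glimpse": intermediate "sxuybeq", final "ue".

ue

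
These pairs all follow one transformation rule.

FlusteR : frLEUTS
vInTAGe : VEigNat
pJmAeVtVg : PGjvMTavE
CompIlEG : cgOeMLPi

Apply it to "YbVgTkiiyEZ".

The transformation: take characters alternately from the front and the back (1st, last, 2nd, 2nd-last, ...), then flip the case of every letter.
Starting from "YbVgTkiiyEZ": after the first operation, "YZbEVygiTik"; after the second, "yzBevYGItIK".

yzBevYGItIK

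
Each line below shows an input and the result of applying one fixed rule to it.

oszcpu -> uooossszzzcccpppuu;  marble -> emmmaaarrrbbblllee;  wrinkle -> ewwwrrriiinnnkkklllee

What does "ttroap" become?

The transformation: repeat every character 3 times, then move the last character to the front.
For "ttroap", step one produces "ttttttrrroooaaappp"; step two turns that into "pttttttrrroooaaapp".

pttttttrrroooaaapp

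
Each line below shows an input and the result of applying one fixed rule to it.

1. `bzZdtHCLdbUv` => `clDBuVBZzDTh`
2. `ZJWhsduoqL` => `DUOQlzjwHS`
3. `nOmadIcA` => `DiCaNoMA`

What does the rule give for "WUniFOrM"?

In each case the input is transformed by: flip the case of every letter, then swap the front and back halves of the string.
Working it through for "WUniFOrM": intermediate "wuNIfoRm", final "foRmwuNI".

foRmwuNI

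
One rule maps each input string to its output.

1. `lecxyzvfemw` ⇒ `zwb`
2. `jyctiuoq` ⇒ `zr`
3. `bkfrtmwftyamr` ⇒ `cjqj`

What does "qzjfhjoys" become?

ggp

Each output is the input with this applied: shift every letter 3 places backward in the alphabet (wrapping around), then keep one character in every 3, starting at position 3 (positions 3rd, 6th, 9th, ...).
"qzjfhjoys" → "ggp".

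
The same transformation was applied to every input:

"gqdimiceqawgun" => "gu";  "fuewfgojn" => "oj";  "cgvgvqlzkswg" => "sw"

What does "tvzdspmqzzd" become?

Each output is the input with this applied: move the last character to the front, then keep only the last 2 characters.
On "tvzdspmqzzd" that produces "zz".

zz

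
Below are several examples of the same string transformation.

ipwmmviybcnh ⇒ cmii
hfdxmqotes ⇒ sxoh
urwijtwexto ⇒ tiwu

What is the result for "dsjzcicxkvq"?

The pattern: keep one character in every 3, starting at position 1 (positions 1st, 4th, 7th, ...), then swap the first and last characters.
On "dsjzcicxkvq": the first step gives "dzcv", and the second then gives "vzcd".

vzcd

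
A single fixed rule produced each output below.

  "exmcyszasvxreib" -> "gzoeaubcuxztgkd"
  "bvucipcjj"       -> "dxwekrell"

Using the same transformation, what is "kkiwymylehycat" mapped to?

The pattern: shift every letter 2 places forward in the alphabet (wrapping around).
So "kkiwymylehycat" becomes "mmkyaoangjaecv".

mmkyaoangjaecv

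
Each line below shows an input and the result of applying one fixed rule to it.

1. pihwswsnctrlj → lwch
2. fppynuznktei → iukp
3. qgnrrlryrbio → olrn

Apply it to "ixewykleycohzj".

hkye

Each output is the input with this applied: keep one character in every 3, starting at position 3 (positions 3rd, 6th, 9th, ...), then swap the first and last characters.
On "ixewykleycohzj" that produces "hkye".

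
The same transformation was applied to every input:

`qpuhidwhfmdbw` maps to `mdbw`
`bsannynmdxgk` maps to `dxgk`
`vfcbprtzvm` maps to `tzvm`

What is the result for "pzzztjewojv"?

In each case the input is transformed by: keep only the last 4 characters.
For "pzzztjewojv" the result is "wojv".

wojv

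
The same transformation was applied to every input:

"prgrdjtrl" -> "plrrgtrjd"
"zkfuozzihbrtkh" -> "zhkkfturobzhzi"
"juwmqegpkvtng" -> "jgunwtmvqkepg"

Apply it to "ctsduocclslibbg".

The pattern: take characters alternately from the front and the back (1st, last, 2nd, 2nd-last, ...).
"ctsduocclslibbg" → "cgtbsbdiulosclc".

cgtbsbdiulosclc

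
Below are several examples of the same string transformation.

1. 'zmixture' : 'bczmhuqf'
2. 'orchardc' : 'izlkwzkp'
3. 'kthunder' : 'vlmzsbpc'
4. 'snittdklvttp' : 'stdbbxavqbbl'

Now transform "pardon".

lwvxiz

What's happening: shift every letter 8 places forward in the alphabet (wrapping around), then swap the front and back halves of the string.
Starting from "pardon": after the first operation, "xizlwv"; after the second, "lwvxiz".
(Check on "snittdklvttp": → "avqbblstdbbx" → "stdbbxavqbbl" ✓)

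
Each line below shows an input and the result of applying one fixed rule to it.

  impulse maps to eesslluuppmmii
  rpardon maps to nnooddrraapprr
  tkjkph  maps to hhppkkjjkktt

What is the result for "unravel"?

lleevvaarrnnuu

What's happening: reverse the string, then double every character.
"unravel" → "levarnu" → "lleevvaarrnnuu".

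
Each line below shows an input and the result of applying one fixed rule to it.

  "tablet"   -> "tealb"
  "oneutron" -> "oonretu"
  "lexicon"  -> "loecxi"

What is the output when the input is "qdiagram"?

qadriga

What's happening: delete the last character, then take characters alternately from the front and the back (1st, last, 2nd, 2nd-last, ...).
Doing the same to "qdiagram": "qadriga".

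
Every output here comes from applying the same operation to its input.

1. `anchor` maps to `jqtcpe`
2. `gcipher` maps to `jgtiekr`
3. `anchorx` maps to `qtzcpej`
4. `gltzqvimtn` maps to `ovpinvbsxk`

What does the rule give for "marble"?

dngoct

Rule — move the last 3 characters to the front (rotate right by 3), then shift every letter 2 places forward in the alphabet (wrapping around).
For "marble" the result is "dngoct".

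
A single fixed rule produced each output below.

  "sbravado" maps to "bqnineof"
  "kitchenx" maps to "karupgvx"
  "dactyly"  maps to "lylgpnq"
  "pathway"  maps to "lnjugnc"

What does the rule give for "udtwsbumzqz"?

What's happening: shift every letter 13 places forward in the alphabet (wrapping around) — i.e. ROT13, then reverse the string.
Working it through for "udtwsbumzqz": intermediate "hqgjfohzmdm", final "mdmzhofjgqh".
(Check on "dactyly": → "qnpglyl" → "lylgpnq" ✓)

mdmzhofjgqh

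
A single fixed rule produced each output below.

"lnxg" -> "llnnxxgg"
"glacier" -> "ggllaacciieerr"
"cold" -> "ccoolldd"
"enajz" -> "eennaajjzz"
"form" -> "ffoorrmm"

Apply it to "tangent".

ttaannggeenntt

Looking at the pairs, the operation is to double every character.
Applying that to "tangent" gives "ttaannggeenntt".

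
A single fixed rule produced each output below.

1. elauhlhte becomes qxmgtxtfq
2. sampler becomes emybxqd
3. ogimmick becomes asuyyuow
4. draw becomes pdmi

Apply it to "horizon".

tadulaz

Each output is the input with this applied: shift every letter 12 places forward in the alphabet (wrapping around).
Doing the same to "horizon": "tadulaz".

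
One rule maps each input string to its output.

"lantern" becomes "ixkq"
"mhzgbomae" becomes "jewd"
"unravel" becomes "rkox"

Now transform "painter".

Rule — shift every letter 3 places backward in the alphabet (wrapping around), then keep only the first 4 characters.
Working it through for "painter": intermediate "mxfkqbo", final "mxfk".
(Check on "unravel": → "rkoxsbi" → "rkox" ✓)

mxfk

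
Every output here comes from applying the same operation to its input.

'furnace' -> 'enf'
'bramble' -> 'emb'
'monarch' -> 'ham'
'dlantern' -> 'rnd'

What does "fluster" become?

rsf

In each case the input is transformed by: keep one character in every 3, starting at position 1 (positions 1st, 4th, 7th, ...), then reverse the string.
"fluster" → "fsr" → "rsf".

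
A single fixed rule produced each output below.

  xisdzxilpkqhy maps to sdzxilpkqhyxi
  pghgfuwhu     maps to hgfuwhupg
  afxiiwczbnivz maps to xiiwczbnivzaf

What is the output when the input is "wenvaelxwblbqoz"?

nvaelxwblbqozwe

The rule is to move the first 2 characters to the end (rotate left by 2).
For "wenvaelxwblbqoz" the result is "nvaelxwblbqozwe".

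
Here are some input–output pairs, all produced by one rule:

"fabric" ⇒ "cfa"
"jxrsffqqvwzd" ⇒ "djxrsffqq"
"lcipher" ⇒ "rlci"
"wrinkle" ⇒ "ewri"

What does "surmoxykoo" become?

osurmox

The pattern: move the last character to the front, then delete the last 3 characters.
Applying that to "surmoxykoo" gives "osurmox".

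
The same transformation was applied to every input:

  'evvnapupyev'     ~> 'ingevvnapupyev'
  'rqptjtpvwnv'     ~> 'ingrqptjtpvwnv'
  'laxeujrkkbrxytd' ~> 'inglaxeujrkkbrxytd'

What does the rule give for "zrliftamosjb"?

ingzrliftamosjb

Each output is the input with this applied: prepend "ing".
On "zrliftamosjb" that produces "ingzrliftamosjb".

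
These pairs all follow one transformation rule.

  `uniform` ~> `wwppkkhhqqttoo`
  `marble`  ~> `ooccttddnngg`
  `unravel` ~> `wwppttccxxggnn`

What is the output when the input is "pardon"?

The pattern: double every character, then shift every letter 2 places forward in the alphabet (wrapping around).
On "pardon": the first step gives "ppaarrddoonn", and the second then gives "rrccttffqqpp".
(Check on "uniform": → "uunniiffoorrmm" → "wwppkkhhqqttoo" ✓)

rrccttffqqpp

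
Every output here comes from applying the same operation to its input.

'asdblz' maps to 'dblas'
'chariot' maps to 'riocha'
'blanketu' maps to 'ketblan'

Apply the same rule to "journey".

The rule is to delete the last character, then move the last 3 characters to the front (rotate right by 3).
So "journey" becomes "rnejou".
(Check on "asdblz": → "asdbl" → "dblas" ✓)

rnejou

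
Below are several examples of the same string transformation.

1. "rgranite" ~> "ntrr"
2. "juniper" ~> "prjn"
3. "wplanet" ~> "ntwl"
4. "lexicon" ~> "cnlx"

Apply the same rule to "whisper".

In each case the input is transformed by: keep every other character starting from the first (positions 1st, 3rd, 5th, ...), then move the first 2 characters to the end (rotate left by 2).
Applying both steps to "whisper": "wipr", then "prwi".
(Check on "rgranite": → "rrnt" → "ntrr" ✓)

prwi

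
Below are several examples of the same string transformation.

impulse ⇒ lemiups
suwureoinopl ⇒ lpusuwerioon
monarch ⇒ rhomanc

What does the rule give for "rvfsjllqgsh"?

In each case the input is transformed by: swap each adjacent pair of characters (1↔2, 3↔4, ...), then move the last 2 characters to the front (rotate right by 2).
On "rvfsjllqgsh" that produces "ghvrsfljqls".

ghvrsfljqls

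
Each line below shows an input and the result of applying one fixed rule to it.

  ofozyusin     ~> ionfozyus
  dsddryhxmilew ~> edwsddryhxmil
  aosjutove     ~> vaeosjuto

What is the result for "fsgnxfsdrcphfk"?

The rule is to swap the first and last characters, then move the last 2 characters to the front (rotate right by 2).
For "fsgnxfsdrcphfk", step one produces "ksgnxfsdrcphff"; step two turns that into "ffksgnxfsdrcph".

ffksgnxfsdrcph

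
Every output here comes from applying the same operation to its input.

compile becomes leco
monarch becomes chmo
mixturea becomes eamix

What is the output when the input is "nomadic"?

icno

In each case the input is transformed by: move the last 2 characters to the front (rotate right by 2), then delete the last 3 characters.
Working it through for "nomadic": intermediate "icnomad", final "icno".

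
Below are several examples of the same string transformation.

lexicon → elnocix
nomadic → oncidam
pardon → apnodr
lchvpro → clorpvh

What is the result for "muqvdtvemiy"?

umyimevtdvq

The pattern: move the first 2 characters to the end (rotate left by 2), then reverse the string.
Doing the same to "muqvdtvemiy": "umyimevtdvq".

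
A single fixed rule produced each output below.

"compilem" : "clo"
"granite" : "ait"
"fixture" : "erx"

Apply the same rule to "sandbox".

anx

The pattern: sort the characters into alphabetical order, then keep one character in every 3, starting at position 1 (positions 1st, 4th, 7th, ...).
Doing the same to "sandbox": "anx".
(Check on "granite": → "aeginrt" → "ait" ✓)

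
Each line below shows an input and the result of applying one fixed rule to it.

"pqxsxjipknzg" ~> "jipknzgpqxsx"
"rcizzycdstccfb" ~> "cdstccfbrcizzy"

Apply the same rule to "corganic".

Looking at the pairs, the operation is to move the last character to the front, then swap the front and back halves of the string.
Applying that to "corganic" gives "ganiccor".

ganiccor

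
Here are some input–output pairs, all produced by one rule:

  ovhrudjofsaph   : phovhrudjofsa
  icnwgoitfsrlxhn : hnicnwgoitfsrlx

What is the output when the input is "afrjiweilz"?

What's happening: move the last 2 characters to the front (rotate right by 2).
Applying that to "afrjiweilz" gives "lzafrjiwei".

lzafrjiwei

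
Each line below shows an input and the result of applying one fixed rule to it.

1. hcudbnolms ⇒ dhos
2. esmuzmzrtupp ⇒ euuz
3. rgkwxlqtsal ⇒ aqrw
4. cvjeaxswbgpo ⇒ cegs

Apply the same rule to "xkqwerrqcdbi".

The transformation: keep one character in every 3, starting at position 1 (positions 1st, 4th, 7th, ...), then sort the characters into alphabetical order.
"xkqwerrqcdbi" → "xwrd" → "drwx".
(Check on "cvjeaxswbgpo": → "cesg" → "cegs" ✓)

drwx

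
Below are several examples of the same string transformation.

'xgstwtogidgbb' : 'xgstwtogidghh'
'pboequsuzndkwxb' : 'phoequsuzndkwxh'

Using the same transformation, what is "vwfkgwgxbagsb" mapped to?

Each output is the input with this applied: replace every "b" with "h".
Doing the same to "vwfkgwgxbagsb": "vwfkgwgxhagsh".

vwfkgwgxhagsh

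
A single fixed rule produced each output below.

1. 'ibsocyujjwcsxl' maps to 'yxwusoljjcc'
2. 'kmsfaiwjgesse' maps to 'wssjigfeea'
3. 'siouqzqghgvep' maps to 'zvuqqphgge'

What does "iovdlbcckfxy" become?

yxlkfdccb

Rule — delete the first 3 characters, then sort the characters into reverse alphabetical order.
Applying both steps to "iovdlbcckfxy": "dlbcckfxy", then "yxlkfdccb".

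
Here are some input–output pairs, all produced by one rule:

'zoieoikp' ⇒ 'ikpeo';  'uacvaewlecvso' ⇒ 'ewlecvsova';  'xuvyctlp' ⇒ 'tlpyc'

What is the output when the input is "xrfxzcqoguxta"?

cqoguxtaxz

Each output is the input with this applied: delete the first 3 characters, then move the first 2 characters to the end (rotate left by 2).
Working it through for "xrfxzcqoguxta": intermediate "xzcqoguxta", final "cqoguxtaxz".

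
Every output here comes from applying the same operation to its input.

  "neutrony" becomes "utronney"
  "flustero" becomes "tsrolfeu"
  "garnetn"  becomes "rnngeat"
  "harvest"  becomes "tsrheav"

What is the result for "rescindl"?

Rule — sort the characters into reverse alphabetical order, then move the first character to the end.
Applying both steps to "rescindl": "srnliedc", then "rnliedcs".

rnliedcs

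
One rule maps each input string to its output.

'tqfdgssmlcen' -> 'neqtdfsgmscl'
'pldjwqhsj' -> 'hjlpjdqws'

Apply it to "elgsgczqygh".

yhlesgcgqzg

In each case the input is transformed by: swap each adjacent pair of characters (1↔2, 3↔4, ...), then move the last 2 characters to the front (rotate right by 2).
Starting from "elgsgczqygh": after the first operation, "lesgcgqzgyh"; after the second, "yhlesgcgqzg".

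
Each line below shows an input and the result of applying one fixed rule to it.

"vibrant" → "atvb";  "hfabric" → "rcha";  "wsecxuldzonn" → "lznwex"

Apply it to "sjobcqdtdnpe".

ddpsoc

Rule — keep every other character starting from the first (positions 1st, 3rd, 5th, ...), then swap the front and back halves of the string.
For "sjobcqdtdnpe", step one produces "socddp"; step two turns that into "ddpsoc".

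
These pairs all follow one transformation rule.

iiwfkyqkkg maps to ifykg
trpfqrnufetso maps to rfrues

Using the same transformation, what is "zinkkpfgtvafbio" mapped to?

ikpgvfi

The rule is to keep every other character starting from the second (positions 2nd, 4th, 6th, ...).
Applying that to "zinkkpfgtvafbio" gives "ikpgvfi".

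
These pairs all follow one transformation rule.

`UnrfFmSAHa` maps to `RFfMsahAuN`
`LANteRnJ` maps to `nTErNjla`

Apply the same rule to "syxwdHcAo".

XWDhCaOSY

In each case the input is transformed by: flip the case of every letter, then move the first 2 characters to the end (rotate left by 2).
For "syxwdHcAo", step one produces "SYXWDhCaO"; step two turns that into "XWDhCaOSY".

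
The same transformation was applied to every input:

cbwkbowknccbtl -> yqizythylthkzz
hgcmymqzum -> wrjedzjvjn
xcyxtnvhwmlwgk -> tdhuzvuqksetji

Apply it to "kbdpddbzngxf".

The pattern: shift every letter 3 places backward in the alphabet (wrapping around), then move the last 3 characters to the front (rotate right by 3).
"kbdpddbzngxf" → "hyamaaywkduc" → "duchyamaaywk".
(Check on "cbwkbowknccbtl": → "zythylthkzzyqi" → "yqizythylthkzz" ✓)

duchyamaaywk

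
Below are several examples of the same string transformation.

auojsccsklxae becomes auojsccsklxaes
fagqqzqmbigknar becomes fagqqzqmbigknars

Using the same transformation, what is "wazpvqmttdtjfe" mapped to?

wazpvqmttdtjfes

What's happening: append "s".
Applying that to "wazpvqmttdtjfe" gives "wazpvqmttdtjfes".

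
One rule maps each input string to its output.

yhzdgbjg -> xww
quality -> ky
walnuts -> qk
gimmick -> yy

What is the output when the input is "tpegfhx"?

fv

Each output is the input with this applied: shift every letter 10 places backward in the alphabet (wrapping around), then keep one character in every 3, starting at position 2 (positions 2nd, 5th, 8th, ...).
Working it through for "tpegfhx": intermediate "jfuwvxn", final "fv".
(Check on "quality": → "gkqbyjo" → "ky" ✓)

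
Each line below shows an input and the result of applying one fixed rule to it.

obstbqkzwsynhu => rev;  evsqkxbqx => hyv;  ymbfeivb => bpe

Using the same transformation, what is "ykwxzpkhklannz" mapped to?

Looking at the pairs, the operation is to shift every letter 3 places forward in the alphabet (wrapping around), then keep only the first 3 characters.
Applying both steps to "ykwxzpkhklannz": "bnzacsnknodqqc", then "bnz".

bnz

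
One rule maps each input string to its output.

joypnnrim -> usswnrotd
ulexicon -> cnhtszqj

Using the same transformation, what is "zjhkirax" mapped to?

pnwfceom

What's happening: move the first 3 characters to the end (rotate left by 3), then shift every letter 5 places forward in the alphabet (wrapping around).
Starting from "zjhkirax": after the first operation, "kiraxzjh"; after the second, "pnwfceom".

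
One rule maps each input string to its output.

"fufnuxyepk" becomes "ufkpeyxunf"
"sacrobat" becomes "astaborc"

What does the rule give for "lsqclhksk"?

slkskhlcq

In each case the input is transformed by: move the first 2 characters to the end (rotate left by 2), then reverse the string.
Starting from "lsqclhksk": after the first operation, "qclhkskls"; after the second, "slkskhlcq".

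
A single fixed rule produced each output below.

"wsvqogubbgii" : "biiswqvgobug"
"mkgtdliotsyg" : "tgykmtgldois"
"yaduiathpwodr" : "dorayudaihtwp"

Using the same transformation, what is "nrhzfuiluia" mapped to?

The rule is to swap each adjacent pair of characters (1↔2, 3↔4, ...), then move the last 3 characters to the front (rotate right by 3).
Starting from "nrhzfuiluia": after the first operation, "rnzhufliiua"; after the second, "iuarnzhufli".

iuarnzhufli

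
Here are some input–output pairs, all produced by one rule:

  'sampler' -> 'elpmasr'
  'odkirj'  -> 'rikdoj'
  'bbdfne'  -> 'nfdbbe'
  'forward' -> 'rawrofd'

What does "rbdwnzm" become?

znwdbrm

In each case the input is transformed by: reverse the string, then move the first character to the end.
For "rbdwnzm" the result is "znwdbrm".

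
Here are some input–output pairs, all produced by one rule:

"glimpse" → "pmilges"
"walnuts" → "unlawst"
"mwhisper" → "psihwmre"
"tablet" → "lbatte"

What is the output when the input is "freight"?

gierfth

The pattern: move the last 2 characters to the front (rotate right by 2), then reverse the string.
"freight" → "gierfth".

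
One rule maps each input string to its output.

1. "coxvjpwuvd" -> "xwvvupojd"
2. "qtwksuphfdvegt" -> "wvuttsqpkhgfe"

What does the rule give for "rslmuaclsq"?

Rule — sort the characters into reverse alphabetical order, then delete the last character.
For "rslmuaclsq", step one produces "ussrqmllca"; step two turns that into "ussrqmllc".
(Check on "coxvjpwuvd": → "xwvvupojdc" → "xwvvupojd" ✓)

ussrqmllc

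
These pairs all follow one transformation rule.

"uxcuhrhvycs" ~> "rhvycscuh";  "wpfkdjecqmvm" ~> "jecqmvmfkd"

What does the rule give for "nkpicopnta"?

Rule — delete the first 2 characters, then move the first 3 characters to the end (rotate left by 3).
Applying both steps to "nkpicopnta": "picopnta", then "opntapic".

opntapic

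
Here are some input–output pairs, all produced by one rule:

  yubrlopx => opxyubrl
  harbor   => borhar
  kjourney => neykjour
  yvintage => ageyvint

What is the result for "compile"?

ilecomp

The pattern: move the last 3 characters to the front (rotate right by 3).
So "compile" becomes "ilecomp".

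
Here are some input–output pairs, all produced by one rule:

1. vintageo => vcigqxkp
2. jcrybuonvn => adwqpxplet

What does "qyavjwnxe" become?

xlypzgsac

The rule is to move the first 3 characters to the end (rotate left by 3), then shift every letter 2 places forward in the alphabet (wrapping around).
Working it through for "qyavjwnxe": intermediate "vjwnxeqya", final "xlypzgsac".
(Check on "jcrybuonvn": → "ybuonvnjcr" → "adwqpxplet" ✓)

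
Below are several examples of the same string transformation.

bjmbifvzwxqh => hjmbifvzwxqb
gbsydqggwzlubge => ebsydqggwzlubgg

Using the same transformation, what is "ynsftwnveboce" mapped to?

ensftwnvebocy

The transformation: swap the first and last characters.
Doing the same to "ynsftwnveboce": "ensftwnvebocy".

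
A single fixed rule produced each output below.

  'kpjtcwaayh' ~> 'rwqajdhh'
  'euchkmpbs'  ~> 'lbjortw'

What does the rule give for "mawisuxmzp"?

The pattern: shift every letter 7 places forward in the alphabet (wrapping around), then delete the last 2 characters.
Applying both steps to "mawisuxmzp": "thdpzbetgw", then "thdpzbet".
(Check on "kpjtcwaayh": → "rwqajdhhfo" → "rwqajdhh" ✓)

thdpzbet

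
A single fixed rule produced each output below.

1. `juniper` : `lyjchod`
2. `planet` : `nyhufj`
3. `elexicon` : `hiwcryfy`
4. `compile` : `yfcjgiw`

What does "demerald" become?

xfulygyx

Each output is the input with this applied: reverse the string, then shift every letter 6 places backward in the alphabet (wrapping around).
On "demerald": the first step gives "dlaremed", and the second then gives "xfulygyx".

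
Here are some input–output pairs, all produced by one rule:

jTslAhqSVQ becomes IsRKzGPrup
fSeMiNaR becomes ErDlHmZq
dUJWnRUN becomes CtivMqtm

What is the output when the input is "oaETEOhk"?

In each case the input is transformed by: shift every letter 1 place backward in the alphabet (wrapping around), then flip the case of every letter.
Doing the same to "oaETEOhk": "NZdsdnGJ".

NZdsdnGJ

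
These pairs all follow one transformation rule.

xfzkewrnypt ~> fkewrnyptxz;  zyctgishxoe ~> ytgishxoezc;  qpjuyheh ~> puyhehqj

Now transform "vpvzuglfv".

What's happening: move the first 2 characters to the end (rotate left by 2), then swap the first and last characters.
"vpvzuglfv" → "vzuglfvvp" → "pzuglfvvv".

pzuglfvvv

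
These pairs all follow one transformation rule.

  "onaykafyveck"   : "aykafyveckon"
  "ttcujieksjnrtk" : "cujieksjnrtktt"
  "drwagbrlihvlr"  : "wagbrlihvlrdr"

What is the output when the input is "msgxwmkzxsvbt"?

gxwmkzxsvbtms

Each output is the input with this applied: move the first 2 characters to the end (rotate left by 2).
Applying that to "msgxwmkzxsvbt" gives "gxwmkzxsvbtms".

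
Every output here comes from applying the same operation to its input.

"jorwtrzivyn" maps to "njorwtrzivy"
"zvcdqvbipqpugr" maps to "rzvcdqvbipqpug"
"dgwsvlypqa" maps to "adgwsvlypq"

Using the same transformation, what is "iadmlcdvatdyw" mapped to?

wiadmlcdvatdy

Looking at the pairs, the operation is to move the last character to the front.
"iadmlcdvatdyw" → "wiadmlcdvatdy".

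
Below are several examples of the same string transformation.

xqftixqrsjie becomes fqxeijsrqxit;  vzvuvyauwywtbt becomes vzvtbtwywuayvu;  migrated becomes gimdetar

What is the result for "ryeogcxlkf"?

eyrfklxcgo

The transformation: move the first 3 characters to the end (rotate left by 3), then reverse the string.
"ryeogcxlkf" → "ogcxlkfrye" → "eyrfklxcgo".
(Check on "migrated": → "ratedmig" → "gimdetar" ✓)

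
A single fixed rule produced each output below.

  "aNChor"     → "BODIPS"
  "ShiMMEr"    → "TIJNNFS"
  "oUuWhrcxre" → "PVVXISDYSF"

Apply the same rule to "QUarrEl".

RVBSSFM

What's happening: shift every letter 1 place forward in the alphabet (wrapping around), then convert every letter to uppercase.
On "QUarrEl": the first step gives "RVbssFm", and the second then gives "RVBSSFM".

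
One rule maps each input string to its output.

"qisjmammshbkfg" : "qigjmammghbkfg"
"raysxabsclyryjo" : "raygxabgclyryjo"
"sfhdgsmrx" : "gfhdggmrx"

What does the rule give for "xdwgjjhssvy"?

xdwgjjhggvy

In each case the input is transformed by: replace every "s" with "g".
Applying that to "xdwgjjhssvy" gives "xdwgjjhggvy".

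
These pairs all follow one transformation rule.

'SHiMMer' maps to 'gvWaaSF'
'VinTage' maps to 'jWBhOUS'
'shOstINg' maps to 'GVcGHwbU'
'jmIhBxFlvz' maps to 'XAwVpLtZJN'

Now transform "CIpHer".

qwDvSF

What's happening: flip the case of every letter, then shift every letter 12 places backward in the alphabet (wrapping around).
Starting from "CIpHer": after the first operation, "ciPhER"; after the second, "qwDvSF".
(Check on "VinTage": → "vINtAGE" → "jWBhOUS" ✓)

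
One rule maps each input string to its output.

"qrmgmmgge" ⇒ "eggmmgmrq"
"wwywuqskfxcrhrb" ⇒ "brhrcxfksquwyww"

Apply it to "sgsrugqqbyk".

kybqqgursgs

Looking at the pairs, the operation is to reverse the string.
So "sgsrugqqbyk" becomes "kybqqgursgs".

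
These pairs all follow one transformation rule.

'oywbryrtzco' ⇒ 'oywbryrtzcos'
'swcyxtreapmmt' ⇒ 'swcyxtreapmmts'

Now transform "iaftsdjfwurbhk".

What's happening: append "s".
For "iaftsdjfwurbhk" the result is "iaftsdjfwurbhks".

iaftsdjfwurbhks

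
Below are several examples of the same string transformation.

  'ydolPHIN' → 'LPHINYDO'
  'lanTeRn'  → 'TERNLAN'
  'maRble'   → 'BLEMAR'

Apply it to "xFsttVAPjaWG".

The transformation: move the first 3 characters to the end (rotate left by 3), then convert every letter to uppercase.
Applying both steps to "xFsttVAPjaWG": "ttVAPjaWGxFs", then "TTVAPJAWGXFS".
(Check on "maRble": → "blemaR" → "BLEMAR" ✓)

TTVAPJAWGXFS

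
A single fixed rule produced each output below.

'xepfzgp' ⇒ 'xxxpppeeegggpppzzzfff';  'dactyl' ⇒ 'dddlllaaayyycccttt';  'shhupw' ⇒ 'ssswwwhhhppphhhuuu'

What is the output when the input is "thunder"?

The rule is to take characters alternately from the front and the back (1st, last, 2nd, 2nd-last, ...), then repeat every character 3 times.
Starting from "thunder": after the first operation, "trheudn"; after the second, "tttrrrhhheeeuuudddnnn".

tttrrrhhheeeuuudddnnn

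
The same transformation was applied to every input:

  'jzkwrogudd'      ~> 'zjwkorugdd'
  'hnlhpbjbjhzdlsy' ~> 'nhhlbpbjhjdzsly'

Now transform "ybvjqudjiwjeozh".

Looking at the pairs, the operation is to swap each adjacent pair of characters (1↔2, 3↔4, ...).
Applying that to "ybvjqudjiwjeozh" gives "byjvuqjdwiejzoh".

byjvuqjdwiejzoh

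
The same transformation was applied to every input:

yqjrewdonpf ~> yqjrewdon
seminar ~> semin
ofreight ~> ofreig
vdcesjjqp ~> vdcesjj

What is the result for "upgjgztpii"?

The rule is to delete the last 2 characters.
Applying that to "upgjgztpii" gives "upgjgztp".

upgjgztp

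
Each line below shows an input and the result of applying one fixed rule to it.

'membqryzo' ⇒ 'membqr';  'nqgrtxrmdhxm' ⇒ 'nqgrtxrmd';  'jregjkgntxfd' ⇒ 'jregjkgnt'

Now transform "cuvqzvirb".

Each output is the input with this applied: delete the last 3 characters.
"cuvqzvirb" → "cuvqzv".

cuvqzv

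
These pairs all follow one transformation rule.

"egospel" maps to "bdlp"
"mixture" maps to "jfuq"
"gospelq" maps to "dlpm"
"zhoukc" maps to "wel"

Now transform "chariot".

zexo

The transformation: delete the last 3 characters, then shift every letter 3 places backward in the alphabet (wrapping around).
On "chariot": the first step gives "char", and the second then gives "zexo".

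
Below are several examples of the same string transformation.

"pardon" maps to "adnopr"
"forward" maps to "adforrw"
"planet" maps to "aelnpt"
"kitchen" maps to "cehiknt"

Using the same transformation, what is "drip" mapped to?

The transformation: sort the characters into alphabetical order.
Applying that to "drip" gives "dipr".

dipr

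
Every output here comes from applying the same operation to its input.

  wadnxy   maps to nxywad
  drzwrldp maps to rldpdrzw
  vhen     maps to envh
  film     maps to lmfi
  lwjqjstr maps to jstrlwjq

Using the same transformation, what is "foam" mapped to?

The pattern: swap the front and back halves of the string.
On "foam" that produces "amfo".

amfo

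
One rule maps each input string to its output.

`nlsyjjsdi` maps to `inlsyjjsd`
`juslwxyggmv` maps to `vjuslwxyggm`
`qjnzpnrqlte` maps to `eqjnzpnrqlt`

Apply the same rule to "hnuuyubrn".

nhnuuyubr

What's happening: move the last character to the front.
"hnuuyubrn" → "nhnuuyubr".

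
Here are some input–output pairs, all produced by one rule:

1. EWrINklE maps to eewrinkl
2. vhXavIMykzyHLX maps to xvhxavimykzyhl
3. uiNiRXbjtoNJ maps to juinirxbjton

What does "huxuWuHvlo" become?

ohuxuwuhvl

Looking at the pairs, the operation is to move the last character to the front, then convert every letter to lowercase.
For "huxuWuHvlo" the result is "ohuxuwuhvl".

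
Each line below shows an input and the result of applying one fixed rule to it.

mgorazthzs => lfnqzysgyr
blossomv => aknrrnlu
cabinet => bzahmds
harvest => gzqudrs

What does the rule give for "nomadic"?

mnlzchb

Rule — shift every letter 1 place backward in the alphabet (wrapping around).
Applying that to "nomadic" gives "mnlzchb".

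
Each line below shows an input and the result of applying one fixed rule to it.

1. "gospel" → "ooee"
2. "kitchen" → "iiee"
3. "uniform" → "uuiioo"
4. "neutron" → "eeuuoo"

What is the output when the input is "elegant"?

The transformation: double every character, then keep only the vowels.
"elegant" → "eelleeggaanntt" → "eeeeaa".

eeeeaa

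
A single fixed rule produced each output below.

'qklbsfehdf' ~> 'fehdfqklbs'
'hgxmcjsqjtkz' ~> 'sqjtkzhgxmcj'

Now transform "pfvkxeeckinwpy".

ckinwpypfvkxee

The rule is to swap the front and back halves of the string.
On "pfvkxeeckinwpy" that produces "ckinwpypfvkxee".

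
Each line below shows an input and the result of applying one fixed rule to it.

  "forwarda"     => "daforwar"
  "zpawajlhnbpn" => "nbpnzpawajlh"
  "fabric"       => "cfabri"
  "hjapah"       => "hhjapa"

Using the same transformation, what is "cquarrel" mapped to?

elcquarr

The pattern: swap the front and back halves of the string, then move the first 2 characters to the end (rotate left by 2).
Working it through for "cquarrel": intermediate "rrelcqua", final "elcquarr".
(Check on "hjapah": → "pahhja" → "hhjapa" ✓)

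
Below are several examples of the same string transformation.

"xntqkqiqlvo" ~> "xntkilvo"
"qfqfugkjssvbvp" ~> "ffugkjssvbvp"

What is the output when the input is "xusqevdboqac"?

xusevdboac

Looking at the pairs, the operation is to remove every "q".
Applying that to "xusqevdboqac" gives "xusevdboac".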